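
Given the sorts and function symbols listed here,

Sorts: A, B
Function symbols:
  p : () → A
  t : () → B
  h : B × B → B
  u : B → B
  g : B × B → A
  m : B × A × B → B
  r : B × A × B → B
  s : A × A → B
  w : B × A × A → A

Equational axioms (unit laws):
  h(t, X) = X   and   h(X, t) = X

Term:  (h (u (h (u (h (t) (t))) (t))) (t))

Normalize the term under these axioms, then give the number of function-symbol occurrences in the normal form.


size = 3

1. (h (u (h (u (h (t) (t))) (t))) (t))  →  (u (h (u (h (t) (t))) (t)))
2. (u (h (u (h (t) (t))) (t)))  →  (u (u (h (t) (t))))
3. (u (u (h (t) (t))))  →  (u (u (t)))
normal form: (u (u (t)))


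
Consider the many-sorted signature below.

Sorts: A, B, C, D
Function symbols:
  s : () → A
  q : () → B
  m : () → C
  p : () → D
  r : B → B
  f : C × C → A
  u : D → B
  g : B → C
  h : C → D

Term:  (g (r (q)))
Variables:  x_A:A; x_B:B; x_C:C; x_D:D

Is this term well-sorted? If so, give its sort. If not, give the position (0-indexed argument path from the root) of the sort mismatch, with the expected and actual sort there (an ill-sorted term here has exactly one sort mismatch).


well-sorted; sort = C

    (q) : B
  (r (q)) : B
(g (r (q))) : C


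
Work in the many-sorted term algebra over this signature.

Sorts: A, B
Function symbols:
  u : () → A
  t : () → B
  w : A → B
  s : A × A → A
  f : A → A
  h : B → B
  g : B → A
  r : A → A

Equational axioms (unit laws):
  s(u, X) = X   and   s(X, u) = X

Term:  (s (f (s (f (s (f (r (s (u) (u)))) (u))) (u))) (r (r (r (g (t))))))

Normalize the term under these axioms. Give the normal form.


1. (s (f (s (f (s (f (r (s (u) (u)))) (u))) (u))) (r (r (r (g (t))))))  →  (s (f (f (s (f (r (s (u) (u)))) (u)))) (r (r (r (g (t))))))
2. (s (f (f (s (f (r (s (u) (u)))) (u)))) (r (r (r (g (t))))))  →  (s (f (f (f (r (s (u) (u)))))) (r (r (r (g (t))))))
3. (s (f (f (f (r (s (u) (u)))))) (r (r (r (g (t))))))  →  (s (f (f (f (r (u))))) (r (r (r (g (t))))))

normal form = (s (f (f (f (r (u))))) (r (r (r (g (t))))))


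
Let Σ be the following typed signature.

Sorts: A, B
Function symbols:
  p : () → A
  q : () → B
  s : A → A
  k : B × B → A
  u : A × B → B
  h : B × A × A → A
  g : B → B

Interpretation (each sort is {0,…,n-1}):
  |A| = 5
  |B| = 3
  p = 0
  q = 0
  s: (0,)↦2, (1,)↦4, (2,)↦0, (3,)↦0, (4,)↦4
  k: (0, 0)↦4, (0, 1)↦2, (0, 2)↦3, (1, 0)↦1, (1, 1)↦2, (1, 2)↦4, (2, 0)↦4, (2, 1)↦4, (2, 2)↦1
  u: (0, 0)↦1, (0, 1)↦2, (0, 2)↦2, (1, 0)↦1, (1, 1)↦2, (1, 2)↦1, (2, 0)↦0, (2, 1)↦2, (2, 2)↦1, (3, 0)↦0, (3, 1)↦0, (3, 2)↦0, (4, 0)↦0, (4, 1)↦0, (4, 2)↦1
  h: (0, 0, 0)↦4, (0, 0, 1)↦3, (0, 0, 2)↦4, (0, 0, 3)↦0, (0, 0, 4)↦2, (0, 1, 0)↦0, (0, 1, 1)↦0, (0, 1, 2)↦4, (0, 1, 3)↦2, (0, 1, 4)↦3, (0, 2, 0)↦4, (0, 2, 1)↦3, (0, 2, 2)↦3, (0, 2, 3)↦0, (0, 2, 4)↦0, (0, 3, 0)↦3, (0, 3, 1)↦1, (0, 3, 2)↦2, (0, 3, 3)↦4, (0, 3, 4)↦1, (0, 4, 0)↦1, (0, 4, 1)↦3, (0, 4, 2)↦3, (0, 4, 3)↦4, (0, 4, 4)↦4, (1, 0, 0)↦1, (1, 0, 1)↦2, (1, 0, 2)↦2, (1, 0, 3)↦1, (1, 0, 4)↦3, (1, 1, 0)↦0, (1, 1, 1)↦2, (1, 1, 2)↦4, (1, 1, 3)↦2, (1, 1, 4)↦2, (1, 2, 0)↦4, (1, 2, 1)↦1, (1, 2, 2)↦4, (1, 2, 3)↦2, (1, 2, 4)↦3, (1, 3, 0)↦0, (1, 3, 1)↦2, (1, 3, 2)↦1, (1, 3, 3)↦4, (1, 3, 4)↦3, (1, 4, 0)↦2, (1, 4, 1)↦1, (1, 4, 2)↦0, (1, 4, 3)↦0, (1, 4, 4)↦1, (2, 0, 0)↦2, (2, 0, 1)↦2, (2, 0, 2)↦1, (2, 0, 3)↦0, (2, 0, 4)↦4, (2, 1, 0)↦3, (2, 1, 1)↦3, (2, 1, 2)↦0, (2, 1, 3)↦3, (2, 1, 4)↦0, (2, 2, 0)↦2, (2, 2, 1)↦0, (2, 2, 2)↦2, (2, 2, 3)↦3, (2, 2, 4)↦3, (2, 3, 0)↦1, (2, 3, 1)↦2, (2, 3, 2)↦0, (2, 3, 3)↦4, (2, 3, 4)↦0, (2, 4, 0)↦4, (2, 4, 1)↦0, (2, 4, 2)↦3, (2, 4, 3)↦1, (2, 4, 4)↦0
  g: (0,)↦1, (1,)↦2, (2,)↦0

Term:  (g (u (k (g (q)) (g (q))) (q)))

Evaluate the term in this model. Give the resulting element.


value = 1

  q = 0
  (g (q)) = g(0,) = 1
  q = 0
  (g (q)) = g(0,) = 1
  (k (g (q)) (g (q))) = k(1, 1) = 2
  q = 0
  (u (k (g (q)) (g (q))) (q)) = u(2, 0) = 0
  (g (u (k (g (q)) (g (q))) (q))) = g(0,) = 1


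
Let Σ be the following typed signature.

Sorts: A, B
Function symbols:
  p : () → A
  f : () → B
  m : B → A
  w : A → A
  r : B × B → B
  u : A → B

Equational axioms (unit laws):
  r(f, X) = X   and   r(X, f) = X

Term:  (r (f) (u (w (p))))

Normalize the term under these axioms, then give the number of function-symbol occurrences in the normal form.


size = 3

1. (r (f) (u (w (p))))  →  (u (w (p)))
normal form: (u (w (p)))


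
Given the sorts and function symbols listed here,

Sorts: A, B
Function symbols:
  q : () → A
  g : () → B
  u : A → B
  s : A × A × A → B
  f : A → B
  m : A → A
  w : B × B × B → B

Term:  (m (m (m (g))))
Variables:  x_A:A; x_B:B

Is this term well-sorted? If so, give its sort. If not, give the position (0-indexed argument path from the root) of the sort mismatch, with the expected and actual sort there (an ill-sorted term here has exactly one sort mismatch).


ill-sorted at position [0, 0, 0]: expected A, got B

      (g) : B
    (m (g)) : ✗ arg 0 at [0, 0, 0] has sort B, expected A


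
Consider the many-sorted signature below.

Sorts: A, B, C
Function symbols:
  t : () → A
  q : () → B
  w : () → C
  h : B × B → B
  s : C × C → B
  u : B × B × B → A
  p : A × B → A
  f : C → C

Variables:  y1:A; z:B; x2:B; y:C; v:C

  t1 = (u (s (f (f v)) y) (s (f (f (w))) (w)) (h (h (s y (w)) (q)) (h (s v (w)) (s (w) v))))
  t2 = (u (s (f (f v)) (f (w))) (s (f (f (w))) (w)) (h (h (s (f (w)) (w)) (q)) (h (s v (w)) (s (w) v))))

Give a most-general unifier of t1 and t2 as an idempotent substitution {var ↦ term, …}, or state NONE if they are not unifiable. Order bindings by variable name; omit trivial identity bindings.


{y ↦ (f (w))}


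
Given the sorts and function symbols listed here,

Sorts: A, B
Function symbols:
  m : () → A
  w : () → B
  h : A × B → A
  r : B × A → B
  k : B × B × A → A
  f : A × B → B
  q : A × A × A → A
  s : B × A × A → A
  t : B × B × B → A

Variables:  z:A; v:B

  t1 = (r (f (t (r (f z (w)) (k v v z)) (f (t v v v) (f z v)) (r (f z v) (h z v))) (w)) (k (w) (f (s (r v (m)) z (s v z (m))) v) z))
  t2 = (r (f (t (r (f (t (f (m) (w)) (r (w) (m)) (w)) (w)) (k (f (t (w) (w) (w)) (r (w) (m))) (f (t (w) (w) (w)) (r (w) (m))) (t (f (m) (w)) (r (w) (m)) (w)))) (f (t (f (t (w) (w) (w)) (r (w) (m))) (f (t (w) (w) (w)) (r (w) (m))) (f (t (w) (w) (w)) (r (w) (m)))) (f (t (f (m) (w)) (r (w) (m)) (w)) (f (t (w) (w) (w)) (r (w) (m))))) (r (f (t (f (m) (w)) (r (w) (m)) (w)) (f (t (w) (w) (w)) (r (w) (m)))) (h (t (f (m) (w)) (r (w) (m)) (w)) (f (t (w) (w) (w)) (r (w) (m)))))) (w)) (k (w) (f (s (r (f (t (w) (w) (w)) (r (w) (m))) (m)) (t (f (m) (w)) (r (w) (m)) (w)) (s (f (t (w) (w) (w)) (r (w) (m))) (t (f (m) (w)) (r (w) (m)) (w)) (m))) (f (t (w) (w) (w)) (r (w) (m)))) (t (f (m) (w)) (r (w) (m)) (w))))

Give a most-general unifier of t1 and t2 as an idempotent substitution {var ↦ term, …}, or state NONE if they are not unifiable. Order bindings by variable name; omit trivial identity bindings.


{v ↦ (f (t (w) (w) (w)) (r (w) (m))), z ↦ (t (f (m) (w)) (r (w) (m)) (w))}


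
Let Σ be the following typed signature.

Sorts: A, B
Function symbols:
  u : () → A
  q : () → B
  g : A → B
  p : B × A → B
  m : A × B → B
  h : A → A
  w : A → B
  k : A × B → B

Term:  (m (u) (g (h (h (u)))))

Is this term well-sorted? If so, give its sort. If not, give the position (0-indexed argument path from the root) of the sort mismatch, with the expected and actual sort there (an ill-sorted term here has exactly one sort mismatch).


well-sorted; sort = B

  (u) : A
        (u) : A
      (h (u)) : A
    (h (h (u))) : A
  (g (h (h (u)))) : B
(m (u) (g (h (h (u))))) : B


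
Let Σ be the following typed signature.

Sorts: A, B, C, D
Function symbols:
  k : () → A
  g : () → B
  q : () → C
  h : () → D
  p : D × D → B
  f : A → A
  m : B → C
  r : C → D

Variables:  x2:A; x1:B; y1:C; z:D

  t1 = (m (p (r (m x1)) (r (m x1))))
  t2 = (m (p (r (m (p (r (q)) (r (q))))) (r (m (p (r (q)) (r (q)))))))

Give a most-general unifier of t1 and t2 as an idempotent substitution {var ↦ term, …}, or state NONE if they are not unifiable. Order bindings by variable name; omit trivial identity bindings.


{x1 ↦ (p (r (q)) (r (q)))}


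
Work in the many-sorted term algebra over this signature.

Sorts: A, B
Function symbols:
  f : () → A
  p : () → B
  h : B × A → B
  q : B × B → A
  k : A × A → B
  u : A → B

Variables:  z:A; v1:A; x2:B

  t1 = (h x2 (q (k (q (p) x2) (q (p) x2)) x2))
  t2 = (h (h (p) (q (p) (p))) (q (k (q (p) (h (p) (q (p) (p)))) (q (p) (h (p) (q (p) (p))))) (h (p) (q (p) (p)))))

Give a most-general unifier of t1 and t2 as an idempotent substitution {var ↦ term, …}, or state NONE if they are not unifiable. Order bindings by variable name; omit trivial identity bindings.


{x2 ↦ (h (p) (q (p) (p)))}


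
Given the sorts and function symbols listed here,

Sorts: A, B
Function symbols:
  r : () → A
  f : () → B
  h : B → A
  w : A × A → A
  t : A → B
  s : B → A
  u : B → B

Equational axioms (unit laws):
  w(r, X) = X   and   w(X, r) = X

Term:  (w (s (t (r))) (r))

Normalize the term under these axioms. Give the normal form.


normal form = (s (t (r)))

1. (w (s (t (r))) (r))  →  (s (t (r)))


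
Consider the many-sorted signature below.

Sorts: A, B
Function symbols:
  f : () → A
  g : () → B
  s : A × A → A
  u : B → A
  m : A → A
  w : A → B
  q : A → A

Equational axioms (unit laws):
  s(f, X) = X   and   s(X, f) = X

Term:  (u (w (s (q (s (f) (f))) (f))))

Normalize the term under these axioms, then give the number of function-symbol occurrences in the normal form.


size = 4

1. (u (w (s (q (s (f) (f))) (f))))  →  (u (w (q (s (f) (f)))))
2. (u (w (q (s (f) (f)))))  →  (u (w (q (f))))
normal form: (u (w (q (f))))


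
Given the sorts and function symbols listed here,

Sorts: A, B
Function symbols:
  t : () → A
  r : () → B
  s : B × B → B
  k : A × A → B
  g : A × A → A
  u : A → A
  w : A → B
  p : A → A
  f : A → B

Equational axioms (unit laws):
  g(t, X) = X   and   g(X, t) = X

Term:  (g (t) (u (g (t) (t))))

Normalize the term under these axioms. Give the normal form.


1. (g (t) (u (g (t) (t))))  →  (u (g (t) (t)))
2. (u (g (t) (t)))  →  (u (t))

normal form = (u (t))


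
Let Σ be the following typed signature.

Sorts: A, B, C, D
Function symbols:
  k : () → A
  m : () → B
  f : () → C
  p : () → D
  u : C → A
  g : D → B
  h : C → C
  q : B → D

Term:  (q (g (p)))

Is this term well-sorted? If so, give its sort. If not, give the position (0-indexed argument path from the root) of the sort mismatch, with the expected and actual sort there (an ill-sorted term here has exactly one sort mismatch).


    (p) : D
  (g (p)) : B
(q (g (p))) : D

well-sorted; sort = D


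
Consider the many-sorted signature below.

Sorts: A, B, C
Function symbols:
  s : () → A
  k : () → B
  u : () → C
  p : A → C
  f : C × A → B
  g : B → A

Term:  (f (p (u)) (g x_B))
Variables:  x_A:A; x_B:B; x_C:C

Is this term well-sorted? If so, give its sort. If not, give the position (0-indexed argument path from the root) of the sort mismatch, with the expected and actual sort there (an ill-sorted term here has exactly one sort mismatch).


ill-sorted at position [0, 0]: expected A, got C

    (u) : C
  (p (u)) : ✗ arg 0 at [0, 0] has sort C, expected A
    x_B : B
  (g x_B) : A


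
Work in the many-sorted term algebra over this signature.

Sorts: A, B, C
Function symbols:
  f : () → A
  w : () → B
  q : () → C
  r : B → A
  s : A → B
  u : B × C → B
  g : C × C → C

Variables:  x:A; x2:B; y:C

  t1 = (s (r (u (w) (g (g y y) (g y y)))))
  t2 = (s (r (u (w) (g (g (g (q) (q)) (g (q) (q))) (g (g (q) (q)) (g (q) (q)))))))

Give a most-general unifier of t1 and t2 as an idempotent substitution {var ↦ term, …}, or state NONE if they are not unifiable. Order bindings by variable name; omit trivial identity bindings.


{y ↦ (g (q) (q))}


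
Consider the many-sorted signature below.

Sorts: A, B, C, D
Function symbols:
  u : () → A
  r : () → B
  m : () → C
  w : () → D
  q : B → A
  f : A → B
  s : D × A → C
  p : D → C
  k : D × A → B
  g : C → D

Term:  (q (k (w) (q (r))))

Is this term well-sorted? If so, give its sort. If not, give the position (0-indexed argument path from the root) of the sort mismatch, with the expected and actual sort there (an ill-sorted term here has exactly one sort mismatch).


    (w) : D
      (r) : B
    (q (r)) : A
  (k (w) (q (r))) : B
(q (k (w) (q (r)))) : A

well-sorted; sort = A


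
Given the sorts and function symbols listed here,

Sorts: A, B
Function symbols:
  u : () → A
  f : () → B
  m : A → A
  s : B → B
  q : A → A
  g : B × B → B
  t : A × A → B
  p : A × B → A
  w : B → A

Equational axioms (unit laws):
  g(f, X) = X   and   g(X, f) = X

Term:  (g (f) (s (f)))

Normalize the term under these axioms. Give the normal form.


1. (g (f) (s (f)))  →  (s (f))

normal form = (s (f))


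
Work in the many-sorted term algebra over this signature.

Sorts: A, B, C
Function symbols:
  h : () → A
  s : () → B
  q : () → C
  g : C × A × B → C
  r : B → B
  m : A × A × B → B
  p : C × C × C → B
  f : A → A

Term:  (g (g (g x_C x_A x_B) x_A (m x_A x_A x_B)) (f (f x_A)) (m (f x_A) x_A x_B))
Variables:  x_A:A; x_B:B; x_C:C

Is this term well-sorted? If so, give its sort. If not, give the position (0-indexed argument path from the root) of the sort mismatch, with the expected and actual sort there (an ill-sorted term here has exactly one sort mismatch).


      x_C : C
      x_A : A
      x_B : B
    (g x_C x_A x_B) : C
    x_A : A
      x_A : A
      x_A : A
      x_B : B
    (m x_A x_A x_B) : B
  (g (g x_C x_A x_B) x_A (m x_A x_A x_B)) : C
      x_A : A
    (f x_A) : A
  (f (f x_A)) : A
      x_A : A
    (f x_A) : A
    x_A : A
    x_B : B
  (m (f x_A) x_A x_B) : B
(g (g (g x_C x_A x_B) x_A (m x_A x_A x_B)) (f (f x_A)) (m (f x_A) x_A x_B)) : C

well-sorted; sort = C


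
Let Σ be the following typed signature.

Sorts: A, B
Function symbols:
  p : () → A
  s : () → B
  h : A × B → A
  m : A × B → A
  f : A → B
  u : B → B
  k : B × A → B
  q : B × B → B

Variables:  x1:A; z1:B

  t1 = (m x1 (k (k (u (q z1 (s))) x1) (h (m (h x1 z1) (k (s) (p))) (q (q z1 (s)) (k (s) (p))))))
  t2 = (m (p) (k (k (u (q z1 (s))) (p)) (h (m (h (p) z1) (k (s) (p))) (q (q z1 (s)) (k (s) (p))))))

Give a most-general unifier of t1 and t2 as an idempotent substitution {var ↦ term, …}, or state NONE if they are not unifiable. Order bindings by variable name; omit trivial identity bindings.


{x1 ↦ (p)}


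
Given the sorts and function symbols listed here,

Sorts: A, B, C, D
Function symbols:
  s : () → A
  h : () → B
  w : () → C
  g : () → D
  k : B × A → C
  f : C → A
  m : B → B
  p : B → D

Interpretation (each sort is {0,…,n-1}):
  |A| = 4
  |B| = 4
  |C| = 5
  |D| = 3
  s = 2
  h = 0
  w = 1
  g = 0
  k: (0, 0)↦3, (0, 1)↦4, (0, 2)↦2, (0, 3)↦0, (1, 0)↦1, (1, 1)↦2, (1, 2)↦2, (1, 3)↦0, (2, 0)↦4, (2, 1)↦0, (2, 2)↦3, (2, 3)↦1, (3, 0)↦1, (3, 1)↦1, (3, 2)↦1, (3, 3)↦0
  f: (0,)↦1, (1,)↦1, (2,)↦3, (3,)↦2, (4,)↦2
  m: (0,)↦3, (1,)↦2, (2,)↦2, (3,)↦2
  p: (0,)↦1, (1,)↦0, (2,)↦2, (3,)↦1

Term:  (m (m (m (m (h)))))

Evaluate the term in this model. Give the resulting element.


value = 2

  h = 0
  (m (h)) = m(0,) = 3
  (m (m (h))) = m(3,) = 2
  (m (m (m (h)))) = m(2,) = 2
  (m (m (m (m (h))))) = m(2,) = 2


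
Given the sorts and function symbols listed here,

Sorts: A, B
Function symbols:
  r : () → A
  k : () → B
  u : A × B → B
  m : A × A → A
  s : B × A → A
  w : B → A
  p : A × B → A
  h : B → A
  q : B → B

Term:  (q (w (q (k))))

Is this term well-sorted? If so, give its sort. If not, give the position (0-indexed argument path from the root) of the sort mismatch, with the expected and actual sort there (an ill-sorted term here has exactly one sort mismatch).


ill-sorted at position [0]: expected B, got A

      (k) : B
    (q (k)) : B
  (w (q (k))) : A
(q (w (q (k)))) : ✗ arg 0 at [0] has sort A, expected B


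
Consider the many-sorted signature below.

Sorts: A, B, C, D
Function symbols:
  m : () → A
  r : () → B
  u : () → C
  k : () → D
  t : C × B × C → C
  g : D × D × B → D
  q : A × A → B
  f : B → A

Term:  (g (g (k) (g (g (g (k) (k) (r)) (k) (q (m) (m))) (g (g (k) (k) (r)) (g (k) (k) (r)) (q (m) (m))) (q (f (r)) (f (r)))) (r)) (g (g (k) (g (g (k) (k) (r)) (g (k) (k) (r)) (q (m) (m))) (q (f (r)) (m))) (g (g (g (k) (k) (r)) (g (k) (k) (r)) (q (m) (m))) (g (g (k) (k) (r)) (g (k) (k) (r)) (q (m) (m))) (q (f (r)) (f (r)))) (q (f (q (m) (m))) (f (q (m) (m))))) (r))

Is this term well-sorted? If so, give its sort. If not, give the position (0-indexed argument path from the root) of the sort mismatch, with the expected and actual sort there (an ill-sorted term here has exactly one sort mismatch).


well-sorted; sort = D

    (k) : D
          (k) : D
          (k) : D
          (r) : B
        (g (k) (k) (r)) : D
        (k) : D
          (m) : A
          (m) : A
        (q (m) (m)) : B
      (g (g (k) (k) (r)) (k) (q (m) (m))) : D
          (k) : D
          (k) : D
          (r) : B
        (g (k) (k) (r)) : D
          (k) : D
          (k) : D
          (r) : B
        (g (k) (k) (r)) : D
          (m) : A
          (m) : A
        (q (m) (m)) : B
      (g (g (k) (k) (r)) (g (k) (k) (r)) (q (m) (m))) : D
          (r) : B
        (f (r)) : A
          (r) : B
        (f (r)) : A
      (q (f (r)) (f (r))) : B
    (g (g (g (k) (k) (r)) (k) (q (m) (m))) (g (g (k) (k) (r)) (g (k) (k) (r)) (q (m) (m))) (q (f (r)) (f (r)))) : D
    (r) : B
  (g (k) (g (g (g (k) (k) (r)) (k) (q (m) (m))) (g (g (k) (k) (r)) (g (k) (k) (r)) (q (m) (m))) (q (f (r)) (f (r)))) (r)) : D
      (k) : D
          (k) : D
          (k) : D
          (r) : B
        (g (k) (k) (r)) : D
          (k) : D
          (k) : D
          (r) : B
        (g (k) (k) (r)) : D
          (m) : A
          (m) : A
        (q (m) (m)) : B
      (g (g (k) (k) (r)) (g (k) (k) (r)) (q (m) (m))) : D
          (r) : B
        (f (r)) : A
        (m) : A
      (q (f (r)) (m)) : B
    (g (k) (g (g (k) (k) (r)) (g (k) (k) (r)) (q (m) (m))) (q (f (r)) (m))) : D
          (k) : D
          (k) : D
          (r) : B
        (g (k) (k) (r)) : D
          (k) : D
          (k) : D
          (r) : B
        (g (k) (k) (r)) : D
          (m) : A
          (m) : A
        (q (m) (m)) : B
      (g (g (k) (k) (r)) (g (k) (k) (r)) (q (m) (m))) : D
          (k) : D
          (k) : D
          (r) : B
        (g (k) (k) (r)) : D
          (k) : D
          (k) : D
          (r) : B
        (g (k) (k) (r)) : D
          (m) : A
          (m) : A
        (q (m) (m)) : B
      (g (g (k) (k) (r)) (g (k) (k) (r)) (q (m) (m))) : D
          (r) : B
        (f (r)) : A
          (r) : B
        (f (r)) : A
      (q (f (r)) (f (r))) : B
    (g (g (g (k) (k) (r)) (g (k) (k) (r)) (q (m) (m))) (g (g (k) (k) (r)) (g (k) (k) (r)) (q (m) (m))) (q (f (r)) (f (r)))) : D
          (m) : A
          (m) : A
        (q (m) (m)) : B
      (f (q (m) (m))) : A
          (m) : A
          (m) : A
        (q (m) (m)) : B
      (f (q (m) (m))) : A
    (q (f (q (m) (m))) (f (q (m) (m)))) : B
  (g (g (k) (g (g (k) (k) (r)) (g (k) (k) (r)) (q (m) (m))) (q (f (r)) (m))) (g (g (g (k) (k) (r)) (g (k) (k) (r)) (q (m) (m))) (g (g (k) (k) (r)) (g (k) (k) (r)) (q (m) (m))) (q (f (r)) (f (r)))) (q (f (q (m) (m))) (f (q (m) (m))))) : D
  (r) : B
(g (g (k) (g (g (g (k) (k) (r)) (k) (q (m) (m))) (g (g (k) (k) (r)) (g (k) (k) (r)) (q (m) (m))) (q (f (r)) (f (r)))) (r)) (g (g (k) (g (g (k) (k) (r)) (g (k) (k) (r)) (q (m) (m))) (q (f (r)) (m))) (g (g (g (k) (k) (r)) (g (k) (k) (r)) (q (m) (m))) (g (g (k) (k) (r)) (g (k) (k) (r)) (q (m) (m))) (q (f (r)) (f (r)))) (q (f (q (m) (m))) (f (q (m) (m))))) (r)) : D


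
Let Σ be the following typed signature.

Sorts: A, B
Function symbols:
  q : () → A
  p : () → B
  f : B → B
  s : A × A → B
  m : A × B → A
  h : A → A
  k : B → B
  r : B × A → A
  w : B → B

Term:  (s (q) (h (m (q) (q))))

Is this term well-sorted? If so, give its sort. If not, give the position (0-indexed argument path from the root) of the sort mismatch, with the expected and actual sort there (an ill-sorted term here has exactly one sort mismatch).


ill-sorted at position [1, 0, 1]: expected B, got A

  (q) : A
      (q) : A
      (q) : A
    (m (q) (q)) : ✗ arg 1 at [1, 0, 1] has sort A, expected B


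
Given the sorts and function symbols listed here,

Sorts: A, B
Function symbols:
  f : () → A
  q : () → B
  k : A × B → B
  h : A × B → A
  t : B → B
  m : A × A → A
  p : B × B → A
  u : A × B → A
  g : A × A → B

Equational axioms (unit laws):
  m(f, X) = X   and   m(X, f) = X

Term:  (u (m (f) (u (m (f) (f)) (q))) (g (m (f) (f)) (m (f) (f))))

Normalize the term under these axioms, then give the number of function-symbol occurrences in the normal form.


size = 7

1. (u (m (f) (u (m (f) (f)) (q))) (g (m (f) (f)) (m (f) (f))))  →  (u (u (m (f) (f)) (q)) (g (m (f) (f)) (m (f) (f))))
2. (u (u (m (f) (f)) (q)) (g (m (f) (f)) (m (f) (f))))  →  (u (u (f) (q)) (g (m (f) (f)) (m (f) (f))))
3. (u (u (f) (q)) (g (m (f) (f)) (m (f) (f))))  →  (u (u (f) (q)) (g (f) (m (f) (f))))
4. (u (u (f) (q)) (g (f) (m (f) (f))))  →  (u (u (f) (q)) (g (f) (f)))
normal form: (u (u (f) (q)) (g (f) (f)))


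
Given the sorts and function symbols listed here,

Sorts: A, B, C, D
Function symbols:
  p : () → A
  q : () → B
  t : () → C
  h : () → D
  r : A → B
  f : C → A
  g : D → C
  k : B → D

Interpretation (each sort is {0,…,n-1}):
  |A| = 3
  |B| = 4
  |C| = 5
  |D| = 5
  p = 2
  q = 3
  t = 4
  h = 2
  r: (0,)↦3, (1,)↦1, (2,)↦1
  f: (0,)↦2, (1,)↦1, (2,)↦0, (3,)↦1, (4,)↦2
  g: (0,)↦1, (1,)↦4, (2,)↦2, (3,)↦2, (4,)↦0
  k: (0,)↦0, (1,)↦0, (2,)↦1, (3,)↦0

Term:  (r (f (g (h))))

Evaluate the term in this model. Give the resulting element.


  h = 2
  (g (h)) = g(2,) = 2
  (f (g (h))) = f(2,) = 0
  (r (f (g (h)))) = r(0,) = 3

value = 3


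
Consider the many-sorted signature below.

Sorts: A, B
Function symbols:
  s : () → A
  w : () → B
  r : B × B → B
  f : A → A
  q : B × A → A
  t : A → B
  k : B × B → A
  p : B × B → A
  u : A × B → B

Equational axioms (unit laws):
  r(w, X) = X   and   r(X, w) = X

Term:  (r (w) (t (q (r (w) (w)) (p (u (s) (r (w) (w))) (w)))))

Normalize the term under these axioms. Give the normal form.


1. (r (w) (t (q (r (w) (w)) (p (u (s) (r (w) (w))) (w)))))  →  (t (q (r (w) (w)) (p (u (s) (r (w) (w))) (w))))
2. (t (q (r (w) (w)) (p (u (s) (r (w) (w))) (w))))  →  (t (q (w) (p (u (s) (r (w) (w))) (w))))
3. (t (q (w) (p (u (s) (r (w) (w))) (w))))  →  (t (q (w) (p (u (s) (w)) (w))))

normal form = (t (q (w) (p (u (s) (w)) (w))))


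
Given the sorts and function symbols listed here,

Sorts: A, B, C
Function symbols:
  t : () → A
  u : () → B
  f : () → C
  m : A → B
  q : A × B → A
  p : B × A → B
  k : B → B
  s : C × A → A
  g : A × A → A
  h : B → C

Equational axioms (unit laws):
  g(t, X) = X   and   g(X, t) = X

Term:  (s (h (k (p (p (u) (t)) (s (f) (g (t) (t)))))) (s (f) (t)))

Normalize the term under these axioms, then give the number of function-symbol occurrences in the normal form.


1. (s (h (k (p (p (u) (t)) (s (f) (g (t) (t)))))) (s (f) (t)))  →  (s (h (k (p (p (u) (t)) (s (f) (t))))) (s (f) (t)))
normal form: (s (h (k (p (p (u) (t)) (s (f) (t))))) (s (f) (t)))

size = 13


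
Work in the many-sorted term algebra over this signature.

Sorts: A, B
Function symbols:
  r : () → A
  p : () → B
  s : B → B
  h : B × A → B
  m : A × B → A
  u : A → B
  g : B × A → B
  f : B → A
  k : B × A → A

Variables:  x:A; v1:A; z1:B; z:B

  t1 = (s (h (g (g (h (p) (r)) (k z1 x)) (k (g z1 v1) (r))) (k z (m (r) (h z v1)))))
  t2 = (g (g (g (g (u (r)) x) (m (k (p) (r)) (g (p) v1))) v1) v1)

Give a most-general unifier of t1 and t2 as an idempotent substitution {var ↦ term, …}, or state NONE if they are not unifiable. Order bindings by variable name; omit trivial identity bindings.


head clash or occurs-check failure — not unifiable

NONE (not unifiable)


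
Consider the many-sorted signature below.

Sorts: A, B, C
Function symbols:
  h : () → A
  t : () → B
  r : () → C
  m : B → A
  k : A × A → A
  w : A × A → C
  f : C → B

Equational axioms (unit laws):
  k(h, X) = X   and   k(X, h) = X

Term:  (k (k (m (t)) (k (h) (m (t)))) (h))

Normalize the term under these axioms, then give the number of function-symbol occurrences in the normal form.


1. (k (k (m (t)) (k (h) (m (t)))) (h))  →  (k (m (t)) (k (h) (m (t))))
2. (k (m (t)) (k (h) (m (t))))  →  (k (m (t)) (m (t)))
normal form: (k (m (t)) (m (t)))

size = 5


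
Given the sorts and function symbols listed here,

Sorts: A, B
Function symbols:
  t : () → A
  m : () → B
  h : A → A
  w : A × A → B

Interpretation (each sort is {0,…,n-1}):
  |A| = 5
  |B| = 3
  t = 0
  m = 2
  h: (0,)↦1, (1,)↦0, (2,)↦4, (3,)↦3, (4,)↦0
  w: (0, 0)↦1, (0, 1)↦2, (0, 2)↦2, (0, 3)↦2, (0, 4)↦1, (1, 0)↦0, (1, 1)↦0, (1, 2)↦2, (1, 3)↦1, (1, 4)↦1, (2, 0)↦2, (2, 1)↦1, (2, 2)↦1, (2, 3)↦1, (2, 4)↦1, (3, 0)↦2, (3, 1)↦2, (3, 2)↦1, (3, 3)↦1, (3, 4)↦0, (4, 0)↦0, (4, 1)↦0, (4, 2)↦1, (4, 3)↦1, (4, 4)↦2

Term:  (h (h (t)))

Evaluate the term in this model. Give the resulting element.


  t = 0
  (h (t)) = h(0,) = 1
  (h (h (t))) = h(1,) = 0

value = 0


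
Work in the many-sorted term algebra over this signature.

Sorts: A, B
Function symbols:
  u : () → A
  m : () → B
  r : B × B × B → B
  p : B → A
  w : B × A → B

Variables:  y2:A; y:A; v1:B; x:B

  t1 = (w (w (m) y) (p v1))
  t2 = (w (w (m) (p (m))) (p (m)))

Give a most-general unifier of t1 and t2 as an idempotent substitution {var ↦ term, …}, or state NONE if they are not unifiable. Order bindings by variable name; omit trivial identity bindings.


{v1 ↦ (m), y ↦ (p (m))}


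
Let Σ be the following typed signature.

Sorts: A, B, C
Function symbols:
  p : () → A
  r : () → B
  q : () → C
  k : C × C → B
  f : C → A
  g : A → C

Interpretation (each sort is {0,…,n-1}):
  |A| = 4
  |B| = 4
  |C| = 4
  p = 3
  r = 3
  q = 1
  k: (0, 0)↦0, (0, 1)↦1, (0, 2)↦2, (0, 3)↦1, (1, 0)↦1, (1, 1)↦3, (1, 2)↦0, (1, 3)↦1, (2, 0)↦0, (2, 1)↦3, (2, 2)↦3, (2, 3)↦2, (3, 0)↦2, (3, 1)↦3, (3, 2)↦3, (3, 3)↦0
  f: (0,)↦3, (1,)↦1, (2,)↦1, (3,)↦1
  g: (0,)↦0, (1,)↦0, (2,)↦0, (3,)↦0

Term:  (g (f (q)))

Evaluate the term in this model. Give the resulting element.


  q = 1
  (f (q)) = f(1,) = 1
  (g (f (q))) = g(1,) = 0

value = 0


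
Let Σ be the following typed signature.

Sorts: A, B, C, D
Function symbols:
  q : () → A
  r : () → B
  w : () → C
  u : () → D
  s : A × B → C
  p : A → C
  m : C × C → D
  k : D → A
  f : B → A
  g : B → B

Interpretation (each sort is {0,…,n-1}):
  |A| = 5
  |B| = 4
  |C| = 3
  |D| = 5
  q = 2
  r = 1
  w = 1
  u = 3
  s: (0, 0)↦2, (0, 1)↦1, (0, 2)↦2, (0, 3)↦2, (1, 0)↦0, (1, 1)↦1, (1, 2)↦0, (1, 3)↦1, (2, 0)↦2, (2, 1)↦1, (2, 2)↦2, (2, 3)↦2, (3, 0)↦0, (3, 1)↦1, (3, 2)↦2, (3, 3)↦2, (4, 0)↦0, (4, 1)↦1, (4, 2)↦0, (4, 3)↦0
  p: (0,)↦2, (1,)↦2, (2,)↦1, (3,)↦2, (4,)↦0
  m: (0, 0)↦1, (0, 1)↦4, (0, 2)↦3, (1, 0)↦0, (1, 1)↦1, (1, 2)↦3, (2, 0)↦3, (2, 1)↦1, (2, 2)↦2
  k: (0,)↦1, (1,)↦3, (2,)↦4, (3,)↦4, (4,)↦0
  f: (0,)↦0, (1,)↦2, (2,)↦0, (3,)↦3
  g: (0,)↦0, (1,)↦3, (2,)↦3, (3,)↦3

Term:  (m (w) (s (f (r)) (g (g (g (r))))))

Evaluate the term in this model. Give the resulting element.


value = 3

  w = 1
  r = 1
  (f (r)) = f(1,) = 2
  r = 1
  (g (r)) = g(1,) = 3
  (g (g (r))) = g(3,) = 3
  (g (g (g (r)))) = g(3,) = 3
  (s (f (r)) (g (g (g (r))))) = s(2, 3) = 2
  (m (w) (s (f (r)) (g (g (g (r)))))) = m(1, 2) = 3


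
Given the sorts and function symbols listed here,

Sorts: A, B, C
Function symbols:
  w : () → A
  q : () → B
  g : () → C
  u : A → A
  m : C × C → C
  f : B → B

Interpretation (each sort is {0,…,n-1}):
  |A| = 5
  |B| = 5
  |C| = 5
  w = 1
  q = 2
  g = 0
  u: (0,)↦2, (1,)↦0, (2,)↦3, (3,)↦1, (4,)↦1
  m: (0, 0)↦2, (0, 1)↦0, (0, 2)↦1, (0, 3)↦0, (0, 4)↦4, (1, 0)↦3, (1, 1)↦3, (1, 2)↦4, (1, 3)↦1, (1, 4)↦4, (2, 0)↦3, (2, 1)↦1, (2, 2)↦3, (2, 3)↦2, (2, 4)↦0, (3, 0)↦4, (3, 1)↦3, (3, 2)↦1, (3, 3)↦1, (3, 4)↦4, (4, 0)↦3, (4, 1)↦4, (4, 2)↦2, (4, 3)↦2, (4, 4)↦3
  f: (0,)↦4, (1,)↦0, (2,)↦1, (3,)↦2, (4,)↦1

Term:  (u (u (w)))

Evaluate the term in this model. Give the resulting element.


value = 2

  w = 1
  (u (w)) = u(1,) = 0
  (u (u (w))) = u(0,) = 2


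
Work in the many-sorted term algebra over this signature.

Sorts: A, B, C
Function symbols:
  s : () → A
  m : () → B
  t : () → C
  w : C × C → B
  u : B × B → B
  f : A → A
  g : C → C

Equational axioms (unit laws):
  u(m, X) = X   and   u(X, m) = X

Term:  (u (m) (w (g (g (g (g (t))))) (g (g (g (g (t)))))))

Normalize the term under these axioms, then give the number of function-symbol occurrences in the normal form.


size = 11

1. (u (m) (w (g (g (g (g (t))))) (g (g (g (g (t)))))))  →  (w (g (g (g (g (t))))) (g (g (g (g (t))))))
normal form: (w (g (g (g (g (t))))) (g (g (g (g (t))))))


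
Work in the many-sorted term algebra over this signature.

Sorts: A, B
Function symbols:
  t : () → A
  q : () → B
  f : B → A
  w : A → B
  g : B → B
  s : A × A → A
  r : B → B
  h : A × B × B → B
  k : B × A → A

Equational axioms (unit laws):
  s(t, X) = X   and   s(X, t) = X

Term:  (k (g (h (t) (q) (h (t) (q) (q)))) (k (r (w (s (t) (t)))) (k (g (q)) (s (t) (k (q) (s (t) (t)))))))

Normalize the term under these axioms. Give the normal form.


1. (k (g (h (t) (q) (h (t) (q) (q)))) (k (r (w (s (t) (t)))) (k (g (q)) (s (t) (k (q) (s (t) (t)))))))  →  (k (g (h (t) (q) (h (t) (q) (q)))) (k (r (w (t))) (k (g (q)) (s (t) (k (q) (s (t) (t)))))))
2. (k (g (h (t) (q) (h (t) (q) (q)))) (k (r (w (t))) (k (g (q)) (s (t) (k (q) (s (t) (t)))))))  →  (k (g (h (t) (q) (h (t) (q) (q)))) (k (r (w (t))) (k (g (q)) (k (q) (s (t) (t))))))
3. (k (g (h (t) (q) (h (t) (q) (q)))) (k (r (w (t))) (k (g (q)) (k (q) (s (t) (t))))))  →  (k (g (h (t) (q) (h (t) (q) (q)))) (k (r (w (t))) (k (g (q)) (k (q) (t)))))

normal form = (k (g (h (t) (q) (h (t) (q) (q)))) (k (r (w (t))) (k (g (q)) (k (q) (t)))))


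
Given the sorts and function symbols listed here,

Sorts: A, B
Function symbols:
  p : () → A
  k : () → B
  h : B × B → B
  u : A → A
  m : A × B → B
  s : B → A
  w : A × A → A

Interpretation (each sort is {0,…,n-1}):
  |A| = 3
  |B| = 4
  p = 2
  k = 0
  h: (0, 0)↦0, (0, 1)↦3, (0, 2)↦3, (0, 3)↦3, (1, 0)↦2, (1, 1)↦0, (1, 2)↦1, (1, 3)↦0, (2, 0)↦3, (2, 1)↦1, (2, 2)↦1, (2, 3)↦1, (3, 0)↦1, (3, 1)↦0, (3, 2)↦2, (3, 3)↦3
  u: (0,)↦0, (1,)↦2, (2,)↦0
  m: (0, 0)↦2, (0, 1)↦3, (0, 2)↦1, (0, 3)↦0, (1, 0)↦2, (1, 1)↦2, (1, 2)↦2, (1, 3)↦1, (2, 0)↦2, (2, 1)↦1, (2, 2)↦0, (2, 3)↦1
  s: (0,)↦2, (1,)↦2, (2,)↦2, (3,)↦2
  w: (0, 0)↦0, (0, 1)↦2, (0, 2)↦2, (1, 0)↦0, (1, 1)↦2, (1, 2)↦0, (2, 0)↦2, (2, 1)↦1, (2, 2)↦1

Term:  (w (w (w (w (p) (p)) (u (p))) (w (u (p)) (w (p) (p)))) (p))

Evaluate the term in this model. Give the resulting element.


  p = 2
  p = 2
  (w (p) (p)) = w(2, 2) = 1
  p = 2
  (u (p)) = u(2,) = 0
  (w (w (p) (p)) (u (p))) = w(1, 0) = 0
  p = 2
  (u (p)) = u(2,) = 0
  p = 2
  p = 2
  (w (p) (p)) = w(2, 2) = 1
  (w (u (p)) (w (p) (p))) = w(0, 1) = 2
  (w (w (w (p) (p)) (u (p))) (w (u (p)) (w (p) (p)))) = w(0, 2) = 2
  p = 2
  (w (w (w (w (p) (p)) (u (p))) (w (u (p)) (w (p) (p)))) (p)) = w(2, 2) = 1

value = 1


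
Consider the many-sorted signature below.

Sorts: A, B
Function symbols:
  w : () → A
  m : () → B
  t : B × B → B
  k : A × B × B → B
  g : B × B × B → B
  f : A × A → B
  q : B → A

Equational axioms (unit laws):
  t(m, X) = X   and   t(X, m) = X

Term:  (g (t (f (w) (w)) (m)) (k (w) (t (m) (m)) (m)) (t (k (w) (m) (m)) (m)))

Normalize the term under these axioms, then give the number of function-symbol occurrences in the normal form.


1. (g (t (f (w) (w)) (m)) (k (w) (t (m) (m)) (m)) (t (k (w) (m) (m)) (m)))  →  (g (f (w) (w)) (k (w) (t (m) (m)) (m)) (t (k (w) (m) (m)) (m)))
2. (g (f (w) (w)) (k (w) (t (m) (m)) (m)) (t (k (w) (m) (m)) (m)))  →  (g (f (w) (w)) (k (w) (m) (m)) (t (k (w) (m) (m)) (m)))
3. (g (f (w) (w)) (k (w) (m) (m)) (t (k (w) (m) (m)) (m)))  →  (g (f (w) (w)) (k (w) (m) (m)) (k (w) (m) (m)))
normal form: (g (f (w) (w)) (k (w) (m) (m)) (k (w) (m) (m)))

size = 12


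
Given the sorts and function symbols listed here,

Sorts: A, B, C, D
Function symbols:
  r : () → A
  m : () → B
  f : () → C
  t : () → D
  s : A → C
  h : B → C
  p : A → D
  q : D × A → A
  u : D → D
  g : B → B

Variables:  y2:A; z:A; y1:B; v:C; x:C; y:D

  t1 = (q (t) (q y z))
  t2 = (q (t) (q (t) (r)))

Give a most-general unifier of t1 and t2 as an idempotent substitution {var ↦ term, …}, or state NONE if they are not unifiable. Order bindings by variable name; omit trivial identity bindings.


{y ↦ (t), z ↦ (r)}


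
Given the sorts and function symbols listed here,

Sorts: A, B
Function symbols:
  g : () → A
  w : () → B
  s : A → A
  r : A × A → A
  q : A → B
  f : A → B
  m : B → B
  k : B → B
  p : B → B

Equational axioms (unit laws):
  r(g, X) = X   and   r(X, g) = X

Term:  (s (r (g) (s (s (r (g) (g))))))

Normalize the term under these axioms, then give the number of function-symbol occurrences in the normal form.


size = 4

1. (s (r (g) (s (s (r (g) (g))))))  →  (s (s (s (r (g) (g)))))
2. (s (s (s (r (g) (g)))))  →  (s (s (s (g))))
normal form: (s (s (s (g))))


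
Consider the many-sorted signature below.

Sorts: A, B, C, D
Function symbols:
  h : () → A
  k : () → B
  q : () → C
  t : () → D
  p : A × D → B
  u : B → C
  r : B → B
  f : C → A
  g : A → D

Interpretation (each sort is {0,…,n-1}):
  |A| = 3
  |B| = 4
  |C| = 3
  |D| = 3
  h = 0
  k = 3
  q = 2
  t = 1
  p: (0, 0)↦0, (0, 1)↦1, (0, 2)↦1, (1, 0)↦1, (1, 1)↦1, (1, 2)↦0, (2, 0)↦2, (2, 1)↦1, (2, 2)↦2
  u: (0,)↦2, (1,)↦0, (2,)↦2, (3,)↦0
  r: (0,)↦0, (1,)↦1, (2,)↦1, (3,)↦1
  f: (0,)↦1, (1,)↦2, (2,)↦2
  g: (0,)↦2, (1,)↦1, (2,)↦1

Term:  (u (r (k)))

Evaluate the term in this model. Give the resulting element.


  k = 3
  (r (k)) = r(3,) = 1
  (u (r (k))) = u(1,) = 0

value = 0


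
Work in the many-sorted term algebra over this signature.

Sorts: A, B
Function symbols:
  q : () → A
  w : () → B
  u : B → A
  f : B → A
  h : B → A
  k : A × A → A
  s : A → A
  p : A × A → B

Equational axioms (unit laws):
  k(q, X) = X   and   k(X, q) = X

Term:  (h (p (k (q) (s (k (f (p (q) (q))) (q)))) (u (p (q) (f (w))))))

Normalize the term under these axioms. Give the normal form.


normal form = (h (p (s (f (p (q) (q)))) (u (p (q) (f (w))))))

1. (h (p (k (q) (s (k (f (p (q) (q))) (q)))) (u (p (q) (f (w))))))  →  (h (p (s (k (f (p (q) (q))) (q))) (u (p (q) (f (w))))))
2. (h (p (s (k (f (p (q) (q))) (q))) (u (p (q) (f (w))))))  →  (h (p (s (f (p (q) (q)))) (u (p (q) (f (w))))))


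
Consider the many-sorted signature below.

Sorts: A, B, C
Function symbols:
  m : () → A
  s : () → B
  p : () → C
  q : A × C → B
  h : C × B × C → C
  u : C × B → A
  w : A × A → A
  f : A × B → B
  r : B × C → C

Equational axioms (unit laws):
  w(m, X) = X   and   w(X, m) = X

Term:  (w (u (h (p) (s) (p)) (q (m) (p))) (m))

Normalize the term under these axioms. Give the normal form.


1. (w (u (h (p) (s) (p)) (q (m) (p))) (m))  →  (u (h (p) (s) (p)) (q (m) (p)))

normal form = (u (h (p) (s) (p)) (q (m) (p)))


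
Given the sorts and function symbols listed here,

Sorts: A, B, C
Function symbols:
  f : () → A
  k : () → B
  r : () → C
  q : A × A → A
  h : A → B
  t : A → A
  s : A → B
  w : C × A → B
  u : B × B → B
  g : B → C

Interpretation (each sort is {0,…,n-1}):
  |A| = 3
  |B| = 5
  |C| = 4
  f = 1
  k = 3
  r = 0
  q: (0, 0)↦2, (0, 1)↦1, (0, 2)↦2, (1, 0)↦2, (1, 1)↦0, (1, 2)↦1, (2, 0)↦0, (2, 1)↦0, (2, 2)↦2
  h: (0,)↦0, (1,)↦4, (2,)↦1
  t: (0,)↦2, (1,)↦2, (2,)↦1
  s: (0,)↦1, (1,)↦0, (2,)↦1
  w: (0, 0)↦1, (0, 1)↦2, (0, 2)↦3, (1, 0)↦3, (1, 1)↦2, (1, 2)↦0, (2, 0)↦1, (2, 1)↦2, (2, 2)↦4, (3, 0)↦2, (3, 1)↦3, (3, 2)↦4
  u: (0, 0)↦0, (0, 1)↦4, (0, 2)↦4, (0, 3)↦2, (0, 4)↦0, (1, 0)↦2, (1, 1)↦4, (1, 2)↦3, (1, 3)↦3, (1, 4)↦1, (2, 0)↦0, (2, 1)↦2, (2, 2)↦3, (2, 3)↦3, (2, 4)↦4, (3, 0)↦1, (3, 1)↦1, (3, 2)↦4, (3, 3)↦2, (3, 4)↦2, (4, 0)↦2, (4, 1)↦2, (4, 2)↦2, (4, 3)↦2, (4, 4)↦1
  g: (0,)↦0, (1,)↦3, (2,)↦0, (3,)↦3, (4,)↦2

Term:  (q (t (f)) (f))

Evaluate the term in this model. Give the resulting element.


value = 0

  f = 1
  (t (f)) = t(1,) = 2
  f = 1
  (q (t (f)) (f)) = q(2, 1) = 0


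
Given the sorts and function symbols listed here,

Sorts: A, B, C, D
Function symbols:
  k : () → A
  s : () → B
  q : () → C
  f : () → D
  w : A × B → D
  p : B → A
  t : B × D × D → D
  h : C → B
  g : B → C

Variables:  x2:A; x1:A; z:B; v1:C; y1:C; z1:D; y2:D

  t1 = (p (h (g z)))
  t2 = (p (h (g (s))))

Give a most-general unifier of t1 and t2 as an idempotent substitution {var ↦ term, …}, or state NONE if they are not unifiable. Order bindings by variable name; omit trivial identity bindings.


{z ↦ (s)}


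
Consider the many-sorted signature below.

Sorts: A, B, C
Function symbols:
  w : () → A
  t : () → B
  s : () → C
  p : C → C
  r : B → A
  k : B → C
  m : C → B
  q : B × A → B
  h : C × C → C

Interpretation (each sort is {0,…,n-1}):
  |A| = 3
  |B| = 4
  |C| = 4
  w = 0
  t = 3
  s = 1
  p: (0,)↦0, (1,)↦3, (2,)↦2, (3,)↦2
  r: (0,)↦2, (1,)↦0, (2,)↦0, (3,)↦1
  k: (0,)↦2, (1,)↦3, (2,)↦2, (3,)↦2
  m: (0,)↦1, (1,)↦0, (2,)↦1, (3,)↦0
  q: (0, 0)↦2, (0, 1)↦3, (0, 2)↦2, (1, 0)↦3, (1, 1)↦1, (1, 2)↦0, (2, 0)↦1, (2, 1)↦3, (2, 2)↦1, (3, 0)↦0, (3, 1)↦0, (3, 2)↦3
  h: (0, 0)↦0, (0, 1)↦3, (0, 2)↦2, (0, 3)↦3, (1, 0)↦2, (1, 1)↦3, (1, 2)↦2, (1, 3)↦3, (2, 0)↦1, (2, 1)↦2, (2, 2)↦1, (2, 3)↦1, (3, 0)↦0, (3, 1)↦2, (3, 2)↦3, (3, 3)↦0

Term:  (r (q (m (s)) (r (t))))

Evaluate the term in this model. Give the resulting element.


value = 1

  s = 1
  (m (s)) = m(1,) = 0
  t = 3
  (r (t)) = r(3,) = 1
  (q (m (s)) (r (t))) = q(0, 1) = 3
  (r (q (m (s)) (r (t)))) = r(3,) = 1


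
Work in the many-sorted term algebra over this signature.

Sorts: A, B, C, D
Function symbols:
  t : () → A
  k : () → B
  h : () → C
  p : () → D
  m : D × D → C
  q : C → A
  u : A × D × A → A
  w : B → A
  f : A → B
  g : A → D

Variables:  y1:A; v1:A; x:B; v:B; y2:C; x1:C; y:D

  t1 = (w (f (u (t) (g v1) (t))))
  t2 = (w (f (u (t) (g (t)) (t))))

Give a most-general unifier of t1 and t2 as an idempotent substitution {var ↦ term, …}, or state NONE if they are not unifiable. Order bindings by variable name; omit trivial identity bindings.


{v1 ↦ (t)}


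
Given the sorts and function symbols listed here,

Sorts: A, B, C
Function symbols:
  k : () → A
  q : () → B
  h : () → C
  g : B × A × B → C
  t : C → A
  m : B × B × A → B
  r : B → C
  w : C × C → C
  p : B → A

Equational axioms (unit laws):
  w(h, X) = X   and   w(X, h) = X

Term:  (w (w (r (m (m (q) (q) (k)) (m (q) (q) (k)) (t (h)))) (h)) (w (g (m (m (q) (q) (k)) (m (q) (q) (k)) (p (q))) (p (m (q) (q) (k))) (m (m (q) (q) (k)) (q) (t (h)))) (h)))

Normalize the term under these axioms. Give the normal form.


normal form = (w (r (m (m (q) (q) (k)) (m (q) (q) (k)) (t (h)))) (g (m (m (q) (q) (k)) (m (q) (q) (k)) (p (q))) (p (m (q) (q) (k))) (m (m (q) (q) (k)) (q) (t (h)))))

1. (w (w (r (m (m (q) (q) (k)) (m (q) (q) (k)) (t (h)))) (h)) (w (g (m (m (q) (q) (k)) (m (q) (q) (k)) (p (q))) (p (m (q) (q) (k))) (m (m (q) (q) (k)) (q) (t (h)))) (h)))  →  (w (r (m (m (q) (q) (k)) (m (q) (q) (k)) (t (h)))) (w (g (m (m (q) (q) (k)) (m (q) (q) (k)) (p (q))) (p (m (q) (q) (k))) (m (m (q) (q) (k)) (q) (t (h)))) (h)))
2. (w (r (m (m (q) (q) (k)) (m (q) (q) (k)) (t (h)))) (w (g (m (m (q) (q) (k)) (m (q) (q) (k)) (p (q))) (p (m (q) (q) (k))) (m (m (q) (q) (k)) (q) (t (h)))) (h)))  →  (w (r (m (m (q) (q) (k)) (m (q) (q) (k)) (t (h)))) (g (m (m (q) (q) (k)) (m (q) (q) (k)) (p (q))) (p (m (q) (q) (k))) (m (m (q) (q) (k)) (q) (t (h)))))
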